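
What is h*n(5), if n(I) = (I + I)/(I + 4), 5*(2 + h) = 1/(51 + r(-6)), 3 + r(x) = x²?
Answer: -839/378 ≈ -2.2196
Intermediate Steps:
r(x) = -3 + x²
h = -839/420 (h = -2 + 1/(5*(51 + (-3 + (-6)²))) = -2 + 1/(5*(51 + (-3 + 36))) = -2 + 1/(5*(51 + 33)) = -2 + (⅕)/84 = -2 + (⅕)*(1/84) = -2 + 1/420 = -839/420 ≈ -1.9976)
n(I) = 2*I/(4 + I) (n(I) = (2*I)/(4 + I) = 2*I/(4 + I))
h*n(5) = -839*5/(210*(4 + 5)) = -839*5/(210*9) = -839/420*10/9 = -839/378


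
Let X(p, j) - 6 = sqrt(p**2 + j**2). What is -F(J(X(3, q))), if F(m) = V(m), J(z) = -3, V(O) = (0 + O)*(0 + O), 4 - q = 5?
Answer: -9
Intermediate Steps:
q = -1 (q = 4 - 1*5 = 4 - 5 = -1)
V(O) = O**2 (V(O) = O*O = O**2)
X(p, j) = 6 + sqrt(j**2 + p**2) (X(p, j) = 6 + sqrt(p**2 + j**2) = 6 + sqrt(j**2 + p**2))
F(m) = m**2
-F(J(X(3, q))) = -1*(-3)**2 = -1*9 = -9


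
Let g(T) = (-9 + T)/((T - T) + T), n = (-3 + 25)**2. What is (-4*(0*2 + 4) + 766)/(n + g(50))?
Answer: 37500/24241 ≈ 1.5470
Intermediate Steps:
n = 484 (n = 22**2 = 484)
g(T) = (-9 + T)/T (g(T) = (-9 + T)/(0 + T) = (-9 + T)/T)
(-4*(0*2 + 4) + 766)/(n + g(50)) = (-4*(0*2 + 4) + 766)/(484 + (-9 + 50)/50) = (-4*(0 + 4) + 766)/(484 + (1/50)*41) = (-4*4 + 766)/(484 + 41/50) = (-16 + 766)/(24241/50) = 750*(50/24241) = 37500/24241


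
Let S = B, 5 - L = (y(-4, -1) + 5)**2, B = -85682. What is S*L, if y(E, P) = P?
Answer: 942502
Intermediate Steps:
L = -11 (L = 5 - (-1 + 5)**2 = 5 - 1*4**2 = 5 - 1*16 = 5 - 16 = -11)
S = -85682
S*L = -85682*(-11) = 942502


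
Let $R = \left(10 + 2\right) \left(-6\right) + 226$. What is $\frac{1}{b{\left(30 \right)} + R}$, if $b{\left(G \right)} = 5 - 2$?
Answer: $\frac{1}{157} \approx 0.0063694$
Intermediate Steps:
$R = 154$ ($R = 12 \left(-6\right) + 226 = -72 + 226 = 154$)
$b{\left(G \right)} = 3$ ($b{\left(G \right)} = 5 - 2 = 3$)
$\frac{1}{b{\left(30 \right)} + R} = \frac{1}{3 + 154} = \frac{1}{157}$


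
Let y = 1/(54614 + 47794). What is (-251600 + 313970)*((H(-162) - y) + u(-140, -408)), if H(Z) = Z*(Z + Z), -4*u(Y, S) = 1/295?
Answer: 3296631526198857/1007012 ≈ 3.2737e+9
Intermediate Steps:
u(Y, S) = -1/1180 (u(Y, S) = -¼/295 = -¼*1/295 = -1/1180)
y = 1/102408 ≈ 9.7649e-6
H(Z) = 2*Z² (H(Z) = Z*(2*Z) = 2*Z²)
(-251600 + 313970)*((H(-162) - y) + u(-140, -408)) = (-251600 + 313970)*((2*(-162)² - 1*1/102408) - 1/1180) = 62370*((2*26244 - 1/102408) - 1/1180) = 62370*((52488 - 1/102408) - 1/1180) = 62370*(5375191103/102408 - 1/1180) = 62370*(1585681349783/30210360) = 3296631526198857/1007012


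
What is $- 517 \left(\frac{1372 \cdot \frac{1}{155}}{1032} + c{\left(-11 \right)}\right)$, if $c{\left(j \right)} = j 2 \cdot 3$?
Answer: $\frac{1364361449}{39990} \approx 34118.0$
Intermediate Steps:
$c{\left(j \right)} = 6 j$ ($c{\left(j \right)} = 2 j 3 = 6 j$)
$- 517 \left(\frac{1372 \cdot \frac{1}{155}}{1032} + c{\left(-11 \right)}\right) = - 517 \left(\frac{1372 \cdot \frac{1}{155}}{1032} + 6 \left(-11\right)\right) = - 517 \left(1372 \cdot \frac{1}{155} \cdot \frac{1}{1032} - 66\right) = - 517 \left(\frac{1372}{155} \cdot \frac{1}{1032} - 66\right) = - 517 \left(\frac{343}{39990} - 66\right) = \left(-517\right) \left(- \frac{2638997}{39990}\right) = \frac{1364361449}{39990}$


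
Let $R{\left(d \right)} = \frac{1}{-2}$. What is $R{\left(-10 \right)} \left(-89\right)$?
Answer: $\frac{89}{2} \approx 44.5$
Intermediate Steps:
$R{\left(d \right)} = - \frac{1}{2}$
$R{\left(-10 \right)} \left(-89\right) = \left(- \frac{1}{2}\right) \left(-89\right) = \frac{89}{2}$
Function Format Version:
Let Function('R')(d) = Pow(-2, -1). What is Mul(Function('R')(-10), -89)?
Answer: Rational(89, 2) ≈ 44.500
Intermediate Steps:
Function('R')(d) = Rational(-1, 2)
Mul(Function('R')(-10), -89) = Mul(Rational(-1, 2), -89) = Rational(89, 2)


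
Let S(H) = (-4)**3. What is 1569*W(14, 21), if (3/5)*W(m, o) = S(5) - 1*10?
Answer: -193510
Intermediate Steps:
S(H) = -64
W(m, o) = -370/3 (W(m, o) = 5*(-64 - 1*10)/3 = 5*(-64 - 10)/3 = (5/3)*(-74) = -370/3)
1569*W(14, 21) = 1569*(-370/3) = -193510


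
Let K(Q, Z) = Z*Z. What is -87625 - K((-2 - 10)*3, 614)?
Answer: -464621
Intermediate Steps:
K(Q, Z) = Z²
-87625 - K((-2 - 10)*3, 614) = -87625 - 1*614² = -87625 - 1*376996 = -87625 - 376996 = -464621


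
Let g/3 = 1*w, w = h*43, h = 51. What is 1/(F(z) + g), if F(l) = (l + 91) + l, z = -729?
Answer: 1/5212 ≈ 0.00019187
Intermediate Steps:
w = 2193 (w = 51*43 = 2193)
F(l) = 91 + 2*l (F(l) = (91 + l) + l = 91 + 2*l)
g = 6579 (g = 3*(1*2193) = 3*2193 = 6579)
1/(F(z) + g) = 1/((91 + 2*(-729)) + 6579) = 1/((91 - 1458) + 6579) = 1/(-1367 + 6579) = 1/5212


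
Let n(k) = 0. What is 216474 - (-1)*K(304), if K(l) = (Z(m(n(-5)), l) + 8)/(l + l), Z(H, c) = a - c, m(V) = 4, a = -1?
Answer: 131615895/608 ≈ 2.1647e+5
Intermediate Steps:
Z(H, c) = -1 - c
K(l) = (7 - l)/(2*l) (K(l) = ((-1 - l) + 8)/(l + l) = (7 - l)/((2*l)) = (7 - l)*(1/(2*l)) = (7 - l)/(2*l))
216474 - (-1)*K(304) = 216474 - (-1)*(½)*(7 - 1*304)/304 = 216474 - (-1)*(½)*(1/304)*(7 - 304) = 216474 - (-1)*(½)*(1/304)*(-297) = 216474 - (-1)*(-297)/608 = 216474 - 1*297/608 = 216474 - 297/608 = 131615895/608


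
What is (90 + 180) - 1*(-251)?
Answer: 521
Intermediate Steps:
(90 + 180) - 1*(-251) = 270 + 251 = 521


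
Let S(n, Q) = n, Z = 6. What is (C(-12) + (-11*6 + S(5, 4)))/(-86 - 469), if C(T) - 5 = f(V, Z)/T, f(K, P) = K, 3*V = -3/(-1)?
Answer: 673/6660 ≈ 0.10105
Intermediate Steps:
V = 1 (V = (-3/(-1))/3 = (-3*(-1))/3 = (1/3)*3 = 1)
C(T) = 5 + 1/T
(C(-12) + (-11*6 + S(5, 4)))/(-86 - 469) = ((5 + 1/(-12)) + (-11*6 + 5))/(-86 - 469) = ((5 - 1/12) + (-66 + 5))/(-555) = (59/12 - 61)*(-1/555) = -673/12*(-1/555) = 673/6660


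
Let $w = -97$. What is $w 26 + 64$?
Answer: $-2458$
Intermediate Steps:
$w 26 + 64 = \left(-97\right) 26 + 64 = -2522 + 64 = -2458$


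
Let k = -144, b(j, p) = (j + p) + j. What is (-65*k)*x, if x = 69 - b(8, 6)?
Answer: 439920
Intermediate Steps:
b(j, p) = p + 2*j
x = 47 (x = 69 - (6 + 2*8) = 69 - (6 + 16) = 69 - 1*22 = 69 - 22 = 47)
(-65*k)*x = -65*(-144)*47 = 9360*47 = 439920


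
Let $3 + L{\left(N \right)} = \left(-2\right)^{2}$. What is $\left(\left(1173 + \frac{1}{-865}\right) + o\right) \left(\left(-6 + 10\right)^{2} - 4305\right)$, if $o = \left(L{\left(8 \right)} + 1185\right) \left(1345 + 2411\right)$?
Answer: $- \frac{16530910348876}{865} \approx -1.9111 \cdot 10^{10}$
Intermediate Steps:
$L{\left(N \right)} = 1$ ($L{\left(N \right)} = -3 + \left(-2\right)^{2} = -3 + 4 = 1$)
$o = 4454616$ ($o = \left(1 + 1185\right) \left(1345 + 2411\right) = 1186 \cdot 3756 = 4454616$)
$\left(\left(1173 + \frac{1}{-865}\right) + o\right) \left(\left(-6 + 10\right)^{2} - 4305\right) = \left(\left(1173 + \frac{1}{-865}\right) + 4454616\right) \left(\left(-6 + 10\right)^{2} - 4305\right) = \left(\left(1173 - \frac{1}{865}\right) + 4454616\right) \left(4^{2} - 4305\right) = \left(\frac{1014644}{865} + 4454616\right) \left(16 - 4305\right) = \frac{3854257484}{865} \left(-4289\right) = - \frac{16530910348876}{865}$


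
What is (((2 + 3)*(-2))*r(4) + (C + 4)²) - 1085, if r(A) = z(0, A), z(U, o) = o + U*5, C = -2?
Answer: -1121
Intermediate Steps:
z(U, o) = o + 5*U
r(A) = A (r(A) = A + 5*0 = A + 0 = A)
(((2 + 3)*(-2))*r(4) + (C + 4)²) - 1085 = (((2 + 3)*(-2))*4 + (-2 + 4)²) - 1085 = ((5*(-2))*4 + 2²) - 1085 = (-10*4 + 4) - 1085 = (-40 + 4) - 1085 = -36 - 1085 = -1121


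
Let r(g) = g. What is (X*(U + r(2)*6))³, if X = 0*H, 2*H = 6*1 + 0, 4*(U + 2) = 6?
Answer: 0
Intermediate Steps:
U = -½ (U = -2 + (¼)*6 = -2 + 3/2 = -½ ≈ -0.50000)
H = 3 (H = (6*1 + 0)/2 = (6 + 0)/2 = (½)*6 = 3)
X = 0 (X = 0*3 = 0)
(X*(U + r(2)*6))³ = (0*(-½ + 2*6))³ = (0*(-½ + 12))³ = (0*(23/2))³ = 0³ = 0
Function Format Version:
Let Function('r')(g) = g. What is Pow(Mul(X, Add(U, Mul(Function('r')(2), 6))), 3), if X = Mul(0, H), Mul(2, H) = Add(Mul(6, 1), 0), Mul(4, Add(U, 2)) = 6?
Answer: 0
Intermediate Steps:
U = Rational(-1, 2) (U = Add(-2, Mul(Rational(1, 4), 6)) = Add(-2, Rational(3, 2)) = Rational(-1, 2) ≈ -0.50000)
H = 3 (H = Mul(Rational(1, 2), Add(Mul(6, 1), 0)) = Mul(Rational(1, 2), Add(6, 0)) = Mul(Rational(1, 2), 6) = 3)
X = 0 (X = Mul(0, 3) = 0)
Pow(Mul(X, Add(U, Mul(Function('r')(2), 6))), 3) = Pow(Mul(0, Add(Rational(-1, 2), Mul(2, 6))), 3) = Pow(Mul(0, Add(Rational(-1, 2), 12)), 3) = Pow(Mul(0, Rational(23, 2)), 3) = Pow(0, 3) = 0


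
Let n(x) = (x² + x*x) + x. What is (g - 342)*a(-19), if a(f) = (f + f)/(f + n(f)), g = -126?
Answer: 26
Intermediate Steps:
n(x) = x + 2*x² (n(x) = (x² + x²) + x = 2*x² + x = x + 2*x²)
a(f) = 2*f/(f + f*(1 + 2*f)) (a(f) = (f + f)/(f + f*(1 + 2*f)) = (2*f)/(f + f*(1 + 2*f)) = 2*f/(f + f*(1 + 2*f)))
(g - 342)*a(-19) = (-126 - 342)/(1 - 19) = -468/(-18) = -468*(-1/18) = 26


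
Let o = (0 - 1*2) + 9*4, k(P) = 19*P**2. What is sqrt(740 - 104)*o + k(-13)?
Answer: 3211 + 68*sqrt(159) ≈ 4068.4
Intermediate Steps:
o = 34 (o = (0 - 2) + 36 = -2 + 36 = 34)
sqrt(740 - 104)*o + k(-13) = sqrt(740 - 104)*34 + 19*(-13)**2 = sqrt(636)*34 + 19*169 = (2*sqrt(159))*34 + 3211 = 68*sqrt(159) + 3211 = 3211 + 68*sqrt(159)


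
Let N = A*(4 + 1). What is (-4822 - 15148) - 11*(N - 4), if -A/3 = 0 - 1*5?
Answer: -20751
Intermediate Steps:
A = 15 (A = -3*(0 - 1*5) = -3*(0 - 5) = -3*(-5) = 15)
N = 75 (N = 15*(4 + 1) = 15*5 = 75)
(-4822 - 15148) - 11*(N - 4) = (-4822 - 15148) - 11*(75 - 4) = -19970 - 11*71 = -19970 - 781 = -20751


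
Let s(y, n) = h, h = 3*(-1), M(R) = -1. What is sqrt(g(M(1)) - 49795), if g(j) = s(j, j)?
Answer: I*sqrt(49798) ≈ 223.15*I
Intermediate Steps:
h = -3
s(y, n) = -3
g(j) = -3
sqrt(g(M(1)) - 49795) = sqrt(-3 - 49795) = sqrt(-49798) = I*sqrt(49798)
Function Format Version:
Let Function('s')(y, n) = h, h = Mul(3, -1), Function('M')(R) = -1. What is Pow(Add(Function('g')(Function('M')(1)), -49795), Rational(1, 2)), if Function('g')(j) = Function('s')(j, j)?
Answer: Mul(I, Pow(49798, Rational(1, 2))) ≈ Mul(223.15, I)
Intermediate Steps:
h = -3
Function('s')(y, n) = -3
Function('g')(j) = -3
Pow(Add(Function('g')(Function('M')(1)), -49795), Rational(1, 2)) = Pow(Add(-3, -49795), Rational(1, 2)) = Pow(-49798, Rational(1, 2)) = Mul(I, Pow(49798, Rational(1, 2)))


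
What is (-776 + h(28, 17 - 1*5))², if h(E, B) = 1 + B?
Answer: 582169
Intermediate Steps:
(-776 + h(28, 17 - 1*5))² = (-776 + (1 + (17 - 1*5)))² = (-776 + (1 + (17 - 5)))² = (-776 + (1 + 12))² = (-776 + 13)² = (-763)² = 582169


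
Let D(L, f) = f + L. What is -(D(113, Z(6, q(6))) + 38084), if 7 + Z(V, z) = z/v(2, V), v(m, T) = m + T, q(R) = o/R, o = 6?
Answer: -305521/8 ≈ -38190.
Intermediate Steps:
q(R) = 6/R
v(m, T) = T + m
Z(V, z) = -7 + z/(2 + V) (Z(V, z) = -7 + z/(V + 2) = -7 + z/(2 + V))
D(L, f) = L + f
-(D(113, Z(6, q(6))) + 38084) = -((113 + (-14 + 6/6 - 7*6)/(2 + 6)) + 38084) = -((113 + (-14 + 6*(1/6) - 42)/8) + 38084) = -((113 + (-14 + 1 - 42)/8) + 38084) = -((113 + (1/8)*(-55)) + 38084) = -((113 - 55/8) + 38084) = -(849/8 + 38084) = -1*305521/8 = -305521/8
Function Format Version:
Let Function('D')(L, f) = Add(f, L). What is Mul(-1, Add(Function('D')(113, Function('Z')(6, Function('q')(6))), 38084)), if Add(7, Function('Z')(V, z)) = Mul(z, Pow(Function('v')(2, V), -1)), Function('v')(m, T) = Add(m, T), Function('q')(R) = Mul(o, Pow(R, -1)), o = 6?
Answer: Rational(-305521, 8) ≈ -38190.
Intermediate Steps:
Function('q')(R) = Mul(6, Pow(R, -1))
Function('v')(m, T) = Add(T, m)
Function('Z')(V, z) = Add(-7, Mul(z, Pow(Add(2, V), -1))) (Function('Z')(V, z) = Add(-7, Mul(z, Pow(Add(V, 2), -1))) = Add(-7, Mul(z, Pow(Add(2, V), -1))))
Function('D')(L, f) = Add(L, f)
Mul(-1, Add(Function('D')(113, Function('Z')(6, Function('q')(6))), 38084)) = Mul(-1, Add(Add(113, Mul(Pow(Add(2, 6), -1), Add(-14, Mul(6, Pow(6, -1)), Mul(-7, 6)))), 38084)) = Mul(-1, Add(Add(113, Mul(Pow(8, -1), Add(-14, Mul(6, Rational(1, 6)), -42))), 38084)) = Mul(-1, Add(Add(113, Mul(Rational(1, 8), Add(-14, 1, -42))), 38084)) = Mul(-1, Add(Add(113, Mul(Rational(1, 8), -55)), 38084)) = Mul(-1, Add(Add(113, Rational(-55, 8)), 38084)) = Mul(-1, Add(Rational(849, 8), 38084)) = Mul(-1, Rational(305521, 8)) = Rational(-305521, 8)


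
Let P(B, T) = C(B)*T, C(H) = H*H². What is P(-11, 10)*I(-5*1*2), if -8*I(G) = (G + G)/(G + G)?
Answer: 6655/4 ≈ 1663.8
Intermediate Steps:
C(H) = H³
P(B, T) = T*B³ (P(B, T) = B³*T = T*B³)
I(G) = -⅛ (I(G) = -(G + G)/(8*(G + G)) = -2*G/(8*(2*G)) = -2*G*1/(2*G)/8 = -⅛*1 = -⅛)
P(-11, 10)*I(-5*1*2) = (10*(-11)³)*(-⅛) = (10*(-1331))*(-⅛) = -13310*(-⅛) = 6655/4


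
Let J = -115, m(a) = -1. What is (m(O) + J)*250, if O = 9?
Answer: -29000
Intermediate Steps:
(m(O) + J)*250 = (-1 - 115)*250 = -116*250 = -29000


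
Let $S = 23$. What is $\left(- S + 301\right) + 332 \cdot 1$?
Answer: $610$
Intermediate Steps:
$\left(- S + 301\right) + 332 \cdot 1 = \left(\left(-1\right) 23 + 301\right) + 332 \cdot 1 = \left(-23 + 301\right) + 332 = 278 + 332 = 610$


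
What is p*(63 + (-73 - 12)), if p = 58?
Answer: -1276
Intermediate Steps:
p*(63 + (-73 - 12)) = 58*(63 + (-73 - 12)) = 58*(63 - 85) = 58*(-22) = -1276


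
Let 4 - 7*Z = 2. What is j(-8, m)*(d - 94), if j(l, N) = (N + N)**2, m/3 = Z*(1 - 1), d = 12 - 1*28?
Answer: 0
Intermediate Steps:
Z = 2/7 (Z = 4/7 - 1/7*2 = 4/7 - 2/7 = 2/7 ≈ 0.28571)
d = -16 (d = 12 - 28 = -16)
m = 0 (m = 3*(2*(1 - 1)/7) = 3*((2/7)*0) = 3*0 = 0)
j(l, N) = 4*N**2 (j(l, N) = (2*N)**2 = 4*N**2)
j(-8, m)*(d - 94) = (4*0**2)*(-16 - 94) = (4*0)*(-110) = 0*(-110) = 0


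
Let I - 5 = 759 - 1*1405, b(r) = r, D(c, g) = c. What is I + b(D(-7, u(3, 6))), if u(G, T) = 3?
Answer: -648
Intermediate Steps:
I = -641 (I = 5 + (759 - 1*1405) = 5 + (759 - 1405) = 5 - 646 = -641)
I + b(D(-7, u(3, 6))) = -641 - 7 = -648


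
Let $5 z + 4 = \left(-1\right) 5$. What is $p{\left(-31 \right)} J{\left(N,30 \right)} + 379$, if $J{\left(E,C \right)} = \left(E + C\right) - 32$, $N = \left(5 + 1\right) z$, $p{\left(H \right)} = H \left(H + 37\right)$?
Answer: $\frac{13799}{5} \approx 2759.8$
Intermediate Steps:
$p{\left(H \right)} = H \left(37 + H\right)$
$z = - \frac{9}{5}$ ($z = - \frac{4}{5} + \frac{\left(-1\right) 5}{5} = - \frac{4}{5} + \frac{1}{5} \left(-5\right) = - \frac{4}{5} - 1 = - \frac{9}{5} \approx -1.8$)
$N = - \frac{54}{5}$ ($N = \left(5 + 1\right) \left(- \frac{9}{5}\right) = 6 \left(- \frac{9}{5}\right) = - \frac{54}{5} \approx -10.8$)
$J{\left(E,C \right)} = -32 + C + E$ ($J{\left(E,C \right)} = \left(C + E\right) - 32 = -32 + C + E$)
$p{\left(-31 \right)} J{\left(N,30 \right)} + 379 = - 31 \left(37 - 31\right) \left(-32 + 30 - \frac{54}{5}\right) + 379 = \left(-31\right) 6 \left(- \frac{64}{5}\right) + 379 = \left(-186\right) \left(- \frac{64}{5}\right) + 379 = \frac{11904}{5} + 379 = \frac{13799}{5}$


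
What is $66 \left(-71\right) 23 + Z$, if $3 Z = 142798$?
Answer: $- \frac{180536}{3} \approx -60179.0$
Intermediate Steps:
$Z = \frac{142798}{3}$ ($Z = \frac{1}{3} \cdot 142798 = \frac{142798}{3} \approx 47599.0$)
$66 \left(-71\right) 23 + Z = 66 \left(-71\right) 23 + \frac{142798}{3} = \left(-4686\right) 23 + \frac{142798}{3} = -107778 + \frac{142798}{3} = - \frac{180536}{3}$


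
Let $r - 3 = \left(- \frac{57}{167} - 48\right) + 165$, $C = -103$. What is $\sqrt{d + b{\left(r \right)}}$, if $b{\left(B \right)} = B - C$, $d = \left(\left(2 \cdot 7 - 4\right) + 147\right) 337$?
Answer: $\frac{\sqrt{1481788829}}{167} \approx 230.5$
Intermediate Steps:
$d = 52909$ ($d = \left(\left(14 - 4\right) + 147\right) 337 = \left(10 + 147\right) 337 = 157 \cdot 337 = 52909$)
$r = \frac{19983}{167}$ ($r = 3 + \left(\left(- \frac{57}{167} - 48\right) + 165\right) = 3 + \left(- \frac{8073}{167} + 165\right) = 3 + \frac{19482}{167} = \frac{19983}{167} \approx 119.66$)
$b{\left(B \right)} = 103 + B$ ($b{\left(B \right)} = B - -103 = B + 103 = 103 + B$)
$\sqrt{d + b{\left(r \right)}} = \sqrt{52909 + \left(103 + \frac{19983}{167}\right)} = \sqrt{52909 + \frac{37184}{167}} = \sqrt{\frac{8872987}{167}} = \frac{\sqrt{1481788829}}{167}$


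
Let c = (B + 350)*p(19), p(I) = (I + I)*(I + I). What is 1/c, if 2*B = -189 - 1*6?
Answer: 1/364610 ≈ 2.7427e-6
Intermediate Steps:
B = -195/2 (B = (-189 - 1*6)/2 = (-189 - 6)/2 = (½)*(-195) = -195/2 ≈ -97.500)
p(I) = 4*I² (p(I) = (2*I)*(2*I) = 4*I²)
c = 364610 (c = (-195/2 + 350)*(4*19²) = 505*(4*361)/2 = (505/2)*1444 = 364610)
1/c = 1/364610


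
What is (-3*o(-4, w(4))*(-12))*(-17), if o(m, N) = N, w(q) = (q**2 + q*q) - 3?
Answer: -17748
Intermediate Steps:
w(q) = -3 + 2*q**2 (w(q) = (q**2 + q**2) - 3 = 2*q**2 - 3 = -3 + 2*q**2)
(-3*o(-4, w(4))*(-12))*(-17) = (-3*(-3 + 2*4**2)*(-12))*(-17) = (-3*(-3 + 2*16)*(-12))*(-17) = (-3*(-3 + 32)*(-12))*(-17) = (-3*29*(-12))*(-17) = -87*(-12)*(-17) = 1044*(-17) = -17748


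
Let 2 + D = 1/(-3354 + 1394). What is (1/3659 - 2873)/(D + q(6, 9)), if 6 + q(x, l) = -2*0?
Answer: 6868039920/19125593 ≈ 359.10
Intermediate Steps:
q(x, l) = -6 (q(x, l) = -6 - 2*0 = -6 + 0 = -6)
D = -3921/1960 (D = -2 + 1/(-3354 + 1394) = -2 + 1/(-1960) = -2 - 1/1960 = -3921/1960 ≈ -2.0005)
(1/3659 - 2873)/(D + q(6, 9)) = (1/3659 - 2873)/(-3921/1960 - 6) = (1/3659 - 2873)/(-15681/1960) = -10512306/3659*(-1960/15681) = 6868039920/19125593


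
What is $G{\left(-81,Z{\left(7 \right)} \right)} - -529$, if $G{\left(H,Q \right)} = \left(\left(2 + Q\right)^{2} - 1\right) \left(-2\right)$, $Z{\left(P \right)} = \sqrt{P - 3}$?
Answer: $499$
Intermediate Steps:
$Z{\left(P \right)} = \sqrt{-3 + P}$
$G{\left(H,Q \right)} = 2 - 2 \left(2 + Q\right)^{2}$ ($G{\left(H,Q \right)} = \left(-1 + \left(2 + Q\right)^{2}\right) \left(-2\right) = 2 - 2 \left(2 + Q\right)^{2}$)
$G{\left(-81,Z{\left(7 \right)} \right)} - -529 = \left(2 - 2 \left(2 + \sqrt{-3 + 7}\right)^{2}\right) - -529 = \left(2 - 2 \left(2 + \sqrt{4}\right)^{2}\right) + 529 = \left(2 - 2 \left(2 + 2\right)^{2}\right) + 529 = \left(2 - 2 \cdot 4^{2}\right) + 529 = \left(2 - 32\right) + 529 = -30 + 529 = 499$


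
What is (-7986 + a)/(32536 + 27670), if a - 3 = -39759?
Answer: -23871/30103 ≈ -0.79298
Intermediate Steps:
a = -39756 (a = 3 - 39759 = -39756)
(-7986 + a)/(32536 + 27670) = (-7986 - 39756)/(32536 + 27670) = -47742/60206 = -47742*1/60206 = -23871/30103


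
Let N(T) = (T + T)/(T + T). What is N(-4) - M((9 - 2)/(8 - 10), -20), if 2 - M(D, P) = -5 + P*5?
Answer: -106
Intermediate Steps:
N(T) = 1 (N(T) = (2*T)/((2*T)) = (2*T)*(1/(2*T)) = 1)
M(D, P) = 7 - 5*P (M(D, P) = 2 - (-5 + P*5) = 2 - (-5 + 5*P) = 2 + (5 - 5*P) = 7 - 5*P)
N(-4) - M((9 - 2)/(8 - 10), -20) = 1 - (7 - 5*(-20)) = 1 - (7 + 100) = 1 - 1*107 = 1 - 107 = -106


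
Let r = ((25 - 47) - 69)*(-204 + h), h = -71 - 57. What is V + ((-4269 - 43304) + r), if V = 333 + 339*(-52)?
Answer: -34656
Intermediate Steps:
V = -17295 (V = 333 - 17628 = -17295)
h = -128
r = 30212 (r = ((25 - 47) - 69)*(-204 - 128) = (-22 - 69)*(-332) = -91*(-332) = 30212)
V + ((-4269 - 43304) + r) = -17295 + ((-4269 - 43304) + 30212) = -17295 + (-47573 + 30212) = -17295 - 17361 = -34656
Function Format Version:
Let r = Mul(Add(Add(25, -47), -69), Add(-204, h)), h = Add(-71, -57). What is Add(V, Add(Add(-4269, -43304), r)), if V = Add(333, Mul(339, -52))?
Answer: -34656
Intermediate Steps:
V = -17295 (V = Add(333, -17628) = -17295)
h = -128
r = 30212 (r = Mul(Add(Add(25, -47), -69), Add(-204, -128)) = Mul(Add(-22, -69), -332) = Mul(-91, -332) = 30212)
Add(V, Add(Add(-4269, -43304), r)) = Add(-17295, Add(Add(-4269, -43304), 30212)) = Add(-17295, Add(-47573, 30212)) = Add(-17295, -17361) = -34656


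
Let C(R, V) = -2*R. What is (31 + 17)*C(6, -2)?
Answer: -576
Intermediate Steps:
(31 + 17)*C(6, -2) = (31 + 17)*(-2*6) = 48*(-12) = -576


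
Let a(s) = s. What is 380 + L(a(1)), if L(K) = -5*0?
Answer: 380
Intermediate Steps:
L(K) = 0
380 + L(a(1)) = 380 + 0 = 380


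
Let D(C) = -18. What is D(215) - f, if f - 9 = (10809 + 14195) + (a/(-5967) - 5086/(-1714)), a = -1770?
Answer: -42672730420/1704573 ≈ -25034.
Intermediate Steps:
f = 42642048106/1704573 (f = 9 + ((10809 + 14195) + (-1770/(-5967) - 5086/(-1714))) = 9 + (25004 + (-1770*(-1/5967) - 5086*(-1/1714))) = 9 + (25004 + (590/1989 + 2543/857)) = 9 + (25004 + 5563657/1704573) = 9 + 42626706949/1704573 = 42642048106/1704573 ≈ 25016.)
D(215) - f = -18 - 1*42642048106/1704573 = -18 - 42642048106/1704573 = -42672730420/1704573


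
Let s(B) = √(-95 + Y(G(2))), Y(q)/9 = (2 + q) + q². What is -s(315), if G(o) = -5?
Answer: -√103 ≈ -10.149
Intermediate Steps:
Y(q) = 18 + 9*q + 9*q² (Y(q) = 9*((2 + q) + q²) = 9*(2 + q + q²) = 18 + 9*q + 9*q²)
s(B) = √103 (s(B) = √(-95 + (18 + 9*(-5) + 9*(-5)²)) = √(-95 + (18 - 45 + 9*25)) = √(-95 + (18 - 45 + 225)) = √(-95 + 198) = √103)
-s(315) = -√103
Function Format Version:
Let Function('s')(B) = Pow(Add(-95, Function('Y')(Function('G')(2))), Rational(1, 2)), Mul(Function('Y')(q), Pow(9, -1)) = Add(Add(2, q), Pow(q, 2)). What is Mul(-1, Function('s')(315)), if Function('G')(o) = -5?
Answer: Mul(-1, Pow(103, Rational(1, 2))) ≈ -10.149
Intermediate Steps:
Function('Y')(q) = Add(18, Mul(9, q), Mul(9, Pow(q, 2))) (Function('Y')(q) = Mul(9, Add(Add(2, q), Pow(q, 2))) = Mul(9, Add(2, q, Pow(q, 2))) = Add(18, Mul(9, q), Mul(9, Pow(q, 2))))
Function('s')(B) = Pow(103, Rational(1, 2)) (Function('s')(B) = Pow(Add(-95, Add(18, Mul(9, -5), Mul(9, Pow(-5, 2)))), Rational(1, 2)) = Pow(Add(-95, Add(18, -45, Mul(9, 25))), Rational(1, 2)) = Pow(Add(-95, Add(18, -45, 225)), Rational(1, 2)) = Pow(Add(-95, 198), Rational(1, 2)) = Pow(103, Rational(1, 2)))
Mul(-1, Function('s')(315)) = Mul(-1, Pow(103, Rational(1, 2)))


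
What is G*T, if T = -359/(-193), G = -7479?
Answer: -2684961/193 ≈ -13912.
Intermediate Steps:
T = 359/193 (T = -359*(-1/193) = 359/193 ≈ 1.8601)
G*T = -7479*359/193 = -2684961/193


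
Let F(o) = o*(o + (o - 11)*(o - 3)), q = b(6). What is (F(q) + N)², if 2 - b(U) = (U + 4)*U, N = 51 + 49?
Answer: 57916272964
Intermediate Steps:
N = 100
b(U) = 2 - U*(4 + U) (b(U) = 2 - (U + 4)*U = 2 - (4 + U)*U = 2 - U*(4 + U))
q = -58 (q = 2 - 1*6² - 4*6 = 2 - 1*36 - 24 = 2 - 36 - 24 = -58)
F(o) = o*(o + (-11 + o)*(-3 + o))
(F(q) + N)² = (-58*(33 + (-58)² - 13*(-58)) + 100)² = (-58*(33 + 3364 + 754) + 100)² = (-58*4151 + 100)² = (-240758 + 100)² = (-240658)² = 57916272964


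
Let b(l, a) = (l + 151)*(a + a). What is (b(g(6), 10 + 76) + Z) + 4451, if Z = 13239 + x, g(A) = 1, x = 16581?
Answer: 60415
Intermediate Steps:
Z = 29820 (Z = 13239 + 16581 = 29820)
b(l, a) = 2*a*(151 + l) (b(l, a) = (151 + l)*(2*a) = 2*a*(151 + l))
(b(g(6), 10 + 76) + Z) + 4451 = (2*(10 + 76)*(151 + 1) + 29820) + 4451 = (2*86*152 + 29820) + 4451 = (26144 + 29820) + 4451 = 55964 + 4451 = 60415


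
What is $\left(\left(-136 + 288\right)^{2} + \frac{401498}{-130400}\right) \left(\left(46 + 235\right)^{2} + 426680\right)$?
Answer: $\frac{761586387167691}{65200} \approx 1.1681 \cdot 10^{10}$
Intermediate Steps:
$\left(\left(-136 + 288\right)^{2} + \frac{401498}{-130400}\right) \left(\left(46 + 235\right)^{2} + 426680\right) = \left(152^{2} + 401498 \left(- \frac{1}{130400}\right)\right) \left(281^{2} + 426680\right) = \left(23104 - \frac{200749}{65200}\right) \left(78961 + 426680\right) = \frac{1506180051}{65200} \cdot 505641 = \frac{761586387167691}{65200}$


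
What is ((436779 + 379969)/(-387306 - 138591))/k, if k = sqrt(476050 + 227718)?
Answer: -204187*sqrt(175942)/46263684987 ≈ -0.0018513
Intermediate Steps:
k = 2*sqrt(175942) (k = sqrt(703768) = 2*sqrt(175942) ≈ 838.91)
((436779 + 379969)/(-387306 - 138591))/k = ((436779 + 379969)/(-387306 - 138591))/((2*sqrt(175942))) = (816748/(-525897))*(sqrt(175942)/351884) = (816748*(-1/525897))*(sqrt(175942)/351884) = -204187*sqrt(175942)/46263684987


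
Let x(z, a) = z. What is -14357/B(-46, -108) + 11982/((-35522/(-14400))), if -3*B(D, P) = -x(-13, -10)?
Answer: 1886499231/230893 ≈ 8170.4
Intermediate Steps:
B(D, P) = -13/3 (B(D, P) = -(-1)*(-13)/3 = -⅓*13 = -13/3)
-14357/B(-46, -108) + 11982/((-35522/(-14400))) = -14357/(-13/3) + 11982/((-35522/(-14400))) = -14357*(-3/13) + 11982/((-35522*(-1/14400))) = 43071/13 + 11982/(17761/7200) = 43071/13 + 11982*(7200/17761) = 43071/13 + 86270400/17761 = 1886499231/230893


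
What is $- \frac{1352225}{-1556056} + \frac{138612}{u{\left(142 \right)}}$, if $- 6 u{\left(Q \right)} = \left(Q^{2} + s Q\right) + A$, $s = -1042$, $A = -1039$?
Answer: $\frac{1468347522407}{200480698984} \approx 7.3241$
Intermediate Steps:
$u{\left(Q \right)} = \frac{1039}{6} - \frac{Q^{2}}{6} + \frac{521 Q}{3}$ ($u{\left(Q \right)} = - \frac{\left(Q^{2} - 1042 Q\right) - 1039}{6} = - \frac{-1039 + Q^{2} - 1042 Q}{6} = \frac{1039}{6} - \frac{Q^{2}}{6} + \frac{521 Q}{3}$)
$- \frac{1352225}{-1556056} + \frac{138612}{u{\left(142 \right)}} = - \frac{1352225}{-1556056} + \frac{138612}{\frac{1039}{6} - \frac{142^{2}}{6} + \frac{521}{3} \cdot 142} = \left(-1352225\right) \left(- \frac{1}{1556056}\right) + \frac{138612}{\frac{1039}{6} - \frac{10082}{3} + \frac{73982}{3}} = \frac{1352225}{1556056} + \frac{138612}{\frac{1039}{6} - \frac{10082}{3} + \frac{73982}{3}} = \frac{1352225}{1556056} + \frac{138612}{\frac{128839}{6}} = \frac{1352225}{1556056} + 138612 \cdot \frac{6}{128839} = \frac{1352225}{1556056} + \frac{831672}{128839} = \frac{1468347522407}{200480698984}$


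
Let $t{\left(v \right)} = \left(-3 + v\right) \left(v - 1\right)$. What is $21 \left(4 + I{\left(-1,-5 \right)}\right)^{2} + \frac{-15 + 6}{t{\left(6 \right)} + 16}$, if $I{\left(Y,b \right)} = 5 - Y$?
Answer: $\frac{65091}{31} \approx 2099.7$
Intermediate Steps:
$t{\left(v \right)} = \left(-1 + v\right) \left(-3 + v\right)$ ($t{\left(v \right)} = \left(-3 + v\right) \left(-1 + v\right) = \left(-1 + v\right) \left(-3 + v\right)$)
$21 \left(4 + I{\left(-1,-5 \right)}\right)^{2} + \frac{-15 + 6}{t{\left(6 \right)} + 16} = 21 \left(4 + \left(5 - -1\right)\right)^{2} + \frac{-15 + 6}{\left(3 + 6^{2} - 24\right) + 16} = 21 \left(4 + \left(5 + 1\right)\right)^{2} - \frac{9}{\left(3 + 36 - 24\right) + 16} = 21 \left(4 + 6\right)^{2} - \frac{9}{15 + 16} = 21 \cdot 10^{2} - \frac{9}{31} = 21 \cdot 100 - \frac{9}{31} = 2100 - \frac{9}{31} = \frac{65091}{31}$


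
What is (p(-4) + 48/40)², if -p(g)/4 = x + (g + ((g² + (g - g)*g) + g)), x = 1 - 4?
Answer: 8836/25 ≈ 353.44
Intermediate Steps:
x = -3
p(g) = 12 - 8*g - 4*g² (p(g) = -4*(-3 + (g + ((g² + (g - g)*g) + g))) = -4*(-3 + (g + ((g² + 0*g) + g))) = -4*(-3 + (g + ((g² + 0) + g))) = -4*(-3 + (g + (g² + g))) = -4*(-3 + (g + (g + g²))) = -4*(-3 + (g² + 2*g)) = -4*(-3 + g² + 2*g) = 12 - 8*g - 4*g²)
(p(-4) + 48/40)² = ((12 - 8*(-4) - 4*(-4)²) + 48/40)² = ((12 + 32 - 4*16) + 48*(1/40))² = ((12 + 32 - 64) + 6/5)² = (-20 + 6/5)² = (-94/5)² = 8836/25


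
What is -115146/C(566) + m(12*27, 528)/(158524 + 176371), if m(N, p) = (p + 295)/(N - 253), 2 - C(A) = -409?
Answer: -912629619439/3257523665 ≈ -280.16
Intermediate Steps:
C(A) = 411 (C(A) = 2 - 1*(-409) = 2 + 409 = 411)
m(N, p) = (295 + p)/(-253 + N)
-115146/C(566) + m(12*27, 528)/(158524 + 176371) = -115146/411 + ((295 + 528)/(-253 + 12*27))/(158524 + 176371) = -115146*1/411 + (823/(-253 + 324))/334895 = -38382/137 + (823/71)*(1/334895) = -38382/137 + 823/23777545 = -912629619439/3257523665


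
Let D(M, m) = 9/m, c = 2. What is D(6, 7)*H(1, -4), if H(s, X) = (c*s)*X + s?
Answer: -9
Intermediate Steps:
H(s, X) = s + 2*X*s (H(s, X) = (2*s)*X + s = 2*X*s + s = s + 2*X*s)
D(6, 7)*H(1, -4) = (9/7)*(1*(1 + 2*(-4))) = (9*(1/7))*(1*(1 - 8)) = 9*(1*(-7))/7 = (9/7)*(-7) = -9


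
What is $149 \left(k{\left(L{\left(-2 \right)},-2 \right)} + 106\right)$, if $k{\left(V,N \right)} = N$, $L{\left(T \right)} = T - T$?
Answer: $15496$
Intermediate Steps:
$L{\left(T \right)} = 0$
$149 \left(k{\left(L{\left(-2 \right)},-2 \right)} + 106\right) = 149 \left(-2 + 106\right) = 149 \cdot 104 = 15496$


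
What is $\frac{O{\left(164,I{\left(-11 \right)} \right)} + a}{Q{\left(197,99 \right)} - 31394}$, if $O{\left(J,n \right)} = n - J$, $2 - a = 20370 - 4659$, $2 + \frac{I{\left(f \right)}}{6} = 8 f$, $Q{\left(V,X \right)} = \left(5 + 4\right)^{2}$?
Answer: $\frac{16413}{31313} \approx 0.52416$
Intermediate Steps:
$Q{\left(V,X \right)} = 81$ ($Q{\left(V,X \right)} = 9^{2} = 81$)
$I{\left(f \right)} = -12 + 48 f$ ($I{\left(f \right)} = -12 + 6 \cdot 8 f = -12 + 48 f$)
$a = -15709$ ($a = 2 - \left(20370 - 4659\right) = 2 - 15711 = -15709$)
$\frac{O{\left(164,I{\left(-11 \right)} \right)} + a}{Q{\left(197,99 \right)} - 31394} = \frac{\left(\left(-12 + 48 \left(-11\right)\right) - 164\right) - 15709}{81 - 31394} = \frac{\left(\left(-12 - 528\right) - 164\right) - 15709}{-31313} = \left(\left(-540 - 164\right) - 15709\right) \left(- \frac{1}{31313}\right) = \left(-704 - 15709\right) \left(- \frac{1}{31313}\right) = \left(-16413\right) \left(- \frac{1}{31313}\right) = \frac{16413}{31313}$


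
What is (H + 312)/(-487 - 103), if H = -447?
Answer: 27/118 ≈ 0.22881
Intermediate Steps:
(H + 312)/(-487 - 103) = (-447 + 312)/(-487 - 103) = -135/(-590) = -135*(-1/590) = 27/118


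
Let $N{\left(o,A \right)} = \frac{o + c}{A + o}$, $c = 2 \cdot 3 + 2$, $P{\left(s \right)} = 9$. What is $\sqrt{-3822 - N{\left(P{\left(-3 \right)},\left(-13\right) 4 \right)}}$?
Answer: $\frac{i \sqrt{7066147}}{43} \approx 61.819 i$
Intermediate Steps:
$c = 8$ ($c = 6 + 2 = 8$)
$N{\left(o,A \right)} = \frac{8 + o}{A + o}$ ($N{\left(o,A \right)} = \frac{o + 8}{A + o} = \frac{8 + o}{A + o}$)
$\sqrt{-3822 - N{\left(P{\left(-3 \right)},\left(-13\right) 4 \right)}} = \sqrt{-3822 - \frac{8 + 9}{\left(-13\right) 4 + 9}} = \sqrt{-3822 - \frac{1}{-52 + 9} \cdot 17} = \sqrt{-3822 - \frac{1}{-43} \cdot 17} = \sqrt{-3822 - \left(- \frac{1}{43}\right) 17} = \sqrt{-3822 - - \frac{17}{43}} = \sqrt{-3822 + \frac{17}{43}} = \sqrt{- \frac{164329}{43}} = \frac{i \sqrt{7066147}}{43}$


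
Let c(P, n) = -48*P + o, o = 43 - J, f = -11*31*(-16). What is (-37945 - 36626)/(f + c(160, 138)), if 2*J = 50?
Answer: 74571/2206 ≈ 33.804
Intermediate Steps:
J = 25 (J = (½)*50 = 25)
f = 5456 (f = -341*(-16) = 5456)
o = 18 (o = 43 - 1*25 = 43 - 25 = 18)
c(P, n) = 18 - 48*P (c(P, n) = -48*P + 18 = 18 - 48*P)
(-37945 - 36626)/(f + c(160, 138)) = (-37945 - 36626)/(5456 + (18 - 48*160)) = -74571/(5456 + (18 - 7680)) = -74571/(5456 - 7662) = -74571/(-2206) = -74571*(-1/2206) = 74571/2206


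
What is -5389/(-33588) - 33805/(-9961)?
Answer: 1189122169/334570068 ≈ 3.5542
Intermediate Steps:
-5389/(-33588) - 33805/(-9961) = -5389*(-1/33588) - 33805*(-1/9961) = 5389/33588 + 33805/9961 = 1189122169/334570068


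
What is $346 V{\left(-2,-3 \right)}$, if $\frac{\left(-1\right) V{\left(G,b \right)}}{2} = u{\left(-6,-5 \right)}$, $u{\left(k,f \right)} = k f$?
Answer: $-20760$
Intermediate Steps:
$u{\left(k,f \right)} = f k$
$V{\left(G,b \right)} = -60$ ($V{\left(G,b \right)} = - 2 \left(\left(-5\right) \left(-6\right)\right) = \left(-2\right) 30 = -60$)
$346 V{\left(-2,-3 \right)} = 346 \left(-60\right) = -20760$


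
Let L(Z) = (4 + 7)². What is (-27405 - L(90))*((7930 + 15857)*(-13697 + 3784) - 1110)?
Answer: 6490675970166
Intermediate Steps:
L(Z) = 121 (L(Z) = 11² = 121)
(-27405 - L(90))*((7930 + 15857)*(-13697 + 3784) - 1110) = (-27405 - 1*121)*((7930 + 15857)*(-13697 + 3784) - 1110) = (-27405 - 121)*(23787*(-9913) - 1110) = -27526*(-235800531 - 1110) = -27526*(-235801641) = 6490675970166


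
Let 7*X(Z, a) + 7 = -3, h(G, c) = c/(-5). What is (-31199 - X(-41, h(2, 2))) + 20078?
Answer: -77837/7 ≈ -11120.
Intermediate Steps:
h(G, c) = -c/5 (h(G, c) = c*(-⅕) = -c/5)
X(Z, a) = -10/7 (X(Z, a) = -1 + (⅐)*(-3) = -1 - 3/7 = -10/7)
(-31199 - X(-41, h(2, 2))) + 20078 = (-31199 - 1*(-10/7)) + 20078 = (-31199 + 10/7) + 20078 = -218383/7 + 20078 = -77837/7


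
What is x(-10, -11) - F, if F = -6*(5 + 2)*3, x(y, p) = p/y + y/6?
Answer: 3763/30 ≈ 125.43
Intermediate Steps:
x(y, p) = y/6 + p/y (x(y, p) = p/y + y*(1/6) = p/y + y/6 = y/6 + p/y)
F = -126 (F = -6*7*3 = -42*3 = -126)
x(-10, -11) - F = ((1/6)*(-10) - 11/(-10)) - 1*(-126) = (-5/3 - 11*(-1/10)) + 126 = (-5/3 + 11/10) + 126 = -17/30 + 126 = 3763/30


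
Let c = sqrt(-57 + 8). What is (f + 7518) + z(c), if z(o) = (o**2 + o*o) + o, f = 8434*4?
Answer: 41156 + 7*I ≈ 41156.0 + 7.0*I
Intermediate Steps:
f = 33736
c = 7*I (c = sqrt(-49) = 7*I ≈ 7.0*I)
z(o) = o + 2*o**2 (z(o) = (o**2 + o**2) + o = 2*o**2 + o = o + 2*o**2)
(f + 7518) + z(c) = (33736 + 7518) + (7*I)*(1 + 2*(7*I)) = 41254 + (7*I)*(1 + 14*I) = 41254 + 7*I*(1 + 14*I)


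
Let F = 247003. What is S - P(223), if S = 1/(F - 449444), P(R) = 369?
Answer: -74700730/202441 ≈ -369.00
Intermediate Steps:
S = -1/202441 (S = 1/(247003 - 449444) = 1/(-202441) = -1/202441 ≈ -4.9397e-6)
S - P(223) = -1/202441 - 1*369 = -1/202441 - 369 = -74700730/202441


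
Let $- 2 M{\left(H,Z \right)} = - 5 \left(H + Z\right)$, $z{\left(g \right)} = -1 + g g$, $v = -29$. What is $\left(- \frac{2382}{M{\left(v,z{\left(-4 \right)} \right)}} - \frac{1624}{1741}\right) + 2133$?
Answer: $\frac{134064577}{60935} \approx 2200.1$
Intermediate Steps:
$z{\left(g \right)} = -1 + g^{2}$
$M{\left(H,Z \right)} = \frac{5 H}{2} + \frac{5 Z}{2}$ ($M{\left(H,Z \right)} = - \frac{\left(-5\right) \left(H + Z\right)}{2} = - \frac{- 5 H - 5 Z}{2} = \frac{5 H}{2} + \frac{5 Z}{2}$)
$\left(- \frac{2382}{M{\left(v,z{\left(-4 \right)} \right)}} - \frac{1624}{1741}\right) + 2133 = \left(- \frac{2382}{\frac{5}{2} \left(-29\right) + \frac{5 \left(-1 + \left(-4\right)^{2}\right)}{2}} - \frac{1624}{1741}\right) + 2133 = \left(- \frac{2382}{- \frac{145}{2} + \frac{5 \left(-1 + 16\right)}{2}} - \frac{1624}{1741}\right) + 2133 = \left(- \frac{2382}{- \frac{145}{2} + \frac{5}{2} \cdot 15} - \frac{1624}{1741}\right) + 2133 = \left(- \frac{2382}{- \frac{145}{2} + \frac{75}{2}} - \frac{1624}{1741}\right) + 2133 = \left(- \frac{2382}{-35} - \frac{1624}{1741}\right) + 2133 = \left(\left(-2382\right) \left(- \frac{1}{35}\right) - \frac{1624}{1741}\right) + 2133 = \left(\frac{2382}{35} - \frac{1624}{1741}\right) + 2133 = \frac{4090222}{60935} + 2133 = \frac{134064577}{60935}$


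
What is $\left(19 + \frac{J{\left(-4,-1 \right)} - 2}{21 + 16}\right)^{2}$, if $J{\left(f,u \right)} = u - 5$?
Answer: $\frac{483025}{1369} \approx 352.83$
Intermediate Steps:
$J{\left(f,u \right)} = -5 + u$
$\left(19 + \frac{J{\left(-4,-1 \right)} - 2}{21 + 16}\right)^{2} = \left(19 + \frac{\left(-5 - 1\right) - 2}{21 + 16}\right)^{2} = \left(19 + \frac{-6 - 2}{37}\right)^{2} = \left(19 - \frac{8}{37}\right)^{2} = \left(\frac{695}{37}\right)^{2} = \frac{483025}{1369}$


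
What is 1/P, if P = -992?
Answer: -1/992 ≈ -0.0010081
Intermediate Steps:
1/P = 1/(-992) = -1/992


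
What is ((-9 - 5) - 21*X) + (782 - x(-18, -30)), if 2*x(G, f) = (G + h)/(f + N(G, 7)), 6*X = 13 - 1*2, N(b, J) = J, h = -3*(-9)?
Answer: 16783/23 ≈ 729.70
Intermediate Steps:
h = 27
X = 11/6 (X = (13 - 1*2)/6 = (13 - 2)/6 = (⅙)*11 = 11/6 ≈ 1.8333)
x(G, f) = (27 + G)/(2*(7 + f)) (x(G, f) = ((G + 27)/(f + 7))/2 = ((27 + G)/(7 + f))/2 = (27 + G)/(2*(7 + f)))
((-9 - 5) - 21*X) + (782 - x(-18, -30)) = ((-9 - 5) - 21*11/6) + (782 - (27 - 18)/(2*(7 - 30))) = (-14 - 77/2) + (782 - 9/(2*(-23))) = -105/2 + (782 - (-1)*9/(2*23)) = -105/2 + (782 - 1*(-9/46)) = -105/2 + (782 + 9/46) = -105/2 + 35981/46 = 16783/23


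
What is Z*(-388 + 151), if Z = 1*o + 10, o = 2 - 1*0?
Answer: -2844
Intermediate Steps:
o = 2 (o = 2 + 0 = 2)
Z = 12 (Z = 1*2 + 10 = 2 + 10 = 12)
Z*(-388 + 151) = 12*(-388 + 151) = 12*(-237) = -2844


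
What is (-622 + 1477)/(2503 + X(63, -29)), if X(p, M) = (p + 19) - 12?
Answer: 855/2573 ≈ 0.33230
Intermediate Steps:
X(p, M) = 7 + p (X(p, M) = (19 + p) - 12 = 7 + p)
(-622 + 1477)/(2503 + X(63, -29)) = (-622 + 1477)/(2503 + (7 + 63)) = 855/(2503 + 70) = 855/2573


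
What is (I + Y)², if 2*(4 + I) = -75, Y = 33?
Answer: 289/4 ≈ 72.250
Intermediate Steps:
I = -83/2 (I = -4 + (½)*(-75) = -4 - 75/2 = -83/2 ≈ -41.500)
(I + Y)² = (-83/2 + 33)² = (-17/2)² = 289/4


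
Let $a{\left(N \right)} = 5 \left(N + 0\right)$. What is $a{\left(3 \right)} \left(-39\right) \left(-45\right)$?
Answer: $26325$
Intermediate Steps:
$a{\left(N \right)} = 5 N$
$a{\left(3 \right)} \left(-39\right) \left(-45\right) = 5 \cdot 3 \left(-39\right) \left(-45\right) = 15 \left(-39\right) \left(-45\right) = \left(-585\right) \left(-45\right) = 26325$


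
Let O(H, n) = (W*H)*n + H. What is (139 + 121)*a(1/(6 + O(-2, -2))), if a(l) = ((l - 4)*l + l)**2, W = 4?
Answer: 45253/8000 ≈ 5.6566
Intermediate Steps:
O(H, n) = H + 4*H*n (O(H, n) = (4*H)*n + H = 4*H*n + H = H + 4*H*n)
a(l) = (l + l*(-4 + l))**2 (a(l) = ((-4 + l)*l + l)**2 = (l*(-4 + l) + l)**2 = (l + l*(-4 + l))**2)
(139 + 121)*a(1/(6 + O(-2, -2))) = (139 + 121)*((1/(6 - 2*(1 + 4*(-2))))**2*(-3 + 1/(6 - 2*(1 + 4*(-2))))**2) = 260*((1/(6 - 2*(1 - 8)))**2*(-3 + 1/(6 - 2*(1 - 8)))**2) = 260*((1/(6 - 2*(-7)))**2*(-3 + 1/(6 - 2*(-7)))**2) = 260*((1/(6 + 14))**2*(-3 + 1/(6 + 14))**2) = 260*((1/20)**2*(-3 + 1/20)**2) = 260*((-59/20)**2/400) = 260*((1/400)*(3481/400)) = 260*(3481/160000) = 45253/8000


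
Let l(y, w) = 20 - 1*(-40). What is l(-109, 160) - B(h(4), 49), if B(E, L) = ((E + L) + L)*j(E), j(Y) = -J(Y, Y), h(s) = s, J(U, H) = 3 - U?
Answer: -42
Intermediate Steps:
l(y, w) = 60 (l(y, w) = 20 + 40 = 60)
j(Y) = -3 + Y (j(Y) = -(3 - Y) = -3 + Y)
B(E, L) = (-3 + E)*(E + 2*L) (B(E, L) = ((E + L) + L)*(-3 + E) = (E + 2*L)*(-3 + E) = (-3 + E)*(E + 2*L))
l(-109, 160) - B(h(4), 49) = 60 - (-3 + 4)*(4 + 2*49) = 60 - (4 + 98) = 60 - 102 = -42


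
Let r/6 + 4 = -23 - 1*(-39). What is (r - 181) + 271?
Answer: 162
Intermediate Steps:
r = 72 (r = -24 + 6*(-23 - 1*(-39)) = -24 + 6*(-23 + 39) = -24 + 6*16 = -24 + 96 = 72)
(r - 181) + 271 = (72 - 181) + 271 = -109 + 271 = 162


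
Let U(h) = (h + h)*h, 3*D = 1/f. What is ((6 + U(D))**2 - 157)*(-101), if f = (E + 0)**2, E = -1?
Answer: 967681/81 ≈ 11947.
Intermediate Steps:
f = 1 (f = (-1 + 0)**2 = (-1)**2 = 1)
D = 1/3 (D = (1/3)/1 = (1/3)*1 = 1/3 ≈ 0.33333)
U(h) = 2*h**2 (U(h) = (2*h)*h = 2*h**2)
((6 + U(D))**2 - 157)*(-101) = ((6 + 2*(1/3)**2)**2 - 157)*(-101) = ((6 + 2*(1/9))**2 - 157)*(-101) = ((6 + 2/9)**2 - 157)*(-101) = ((56/9)**2 - 157)*(-101) = (3136/81 - 157)*(-101) = -9581/81*(-101) = 967681/81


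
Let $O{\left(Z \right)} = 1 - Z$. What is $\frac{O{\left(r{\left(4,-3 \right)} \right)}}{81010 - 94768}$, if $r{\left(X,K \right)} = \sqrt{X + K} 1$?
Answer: $0$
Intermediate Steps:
$r{\left(X,K \right)} = \sqrt{K + X}$ ($r{\left(X,K \right)} = \sqrt{K + X} 1 = \sqrt{K + X}$)
$\frac{O{\left(r{\left(4,-3 \right)} \right)}}{81010 - 94768} = \frac{1 - \sqrt{-3 + 4}}{81010 - 94768} = \frac{1 - \sqrt{1}}{-13758} = - \frac{1 - 1}{13758} = \left(- \frac{1}{13758}\right) 0 = 0$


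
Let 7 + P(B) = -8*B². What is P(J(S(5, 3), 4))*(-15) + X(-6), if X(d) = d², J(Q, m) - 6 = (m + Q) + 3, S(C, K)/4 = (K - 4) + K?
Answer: 53061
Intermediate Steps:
S(C, K) = -16 + 8*K (S(C, K) = 4*((K - 4) + K) = 4*((-4 + K) + K) = 4*(-4 + 2*K) = -16 + 8*K)
J(Q, m) = 9 + Q + m (J(Q, m) = 6 + ((m + Q) + 3) = 6 + ((Q + m) + 3) = 6 + (3 + Q + m) = 9 + Q + m)
P(B) = -7 - 8*B²
P(J(S(5, 3), 4))*(-15) + X(-6) = (-7 - 8*(9 + (-16 + 8*3) + 4)²)*(-15) + (-6)² = (-7 - 8*(9 + (-16 + 24) + 4)²)*(-15) + 36 = (-7 - 8*(9 + 8 + 4)²)*(-15) + 36 = (-7 - 8*21²)*(-15) + 36 = (-7 - 8*441)*(-15) + 36 = (-7 - 3528)*(-15) + 36 = -3535*(-15) + 36 = 53025 + 36 = 53061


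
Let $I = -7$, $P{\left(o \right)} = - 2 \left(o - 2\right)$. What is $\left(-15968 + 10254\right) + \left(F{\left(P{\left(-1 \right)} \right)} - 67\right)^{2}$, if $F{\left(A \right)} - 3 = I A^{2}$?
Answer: $94142$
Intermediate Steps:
$P{\left(o \right)} = 4 - 2 o$ ($P{\left(o \right)} = - 2 \left(-2 + o\right) = 4 - 2 o$)
$F{\left(A \right)} = 3 - 7 A^{2}$
$\left(-15968 + 10254\right) + \left(F{\left(P{\left(-1 \right)} \right)} - 67\right)^{2} = \left(-15968 + 10254\right) + \left(\left(3 - 7 \left(4 - -2\right)^{2}\right) - 67\right)^{2} = -5714 + \left(\left(3 - 7 \left(4 + 2\right)^{2}\right) - 67\right)^{2} = -5714 + \left(\left(3 - 7 \cdot 6^{2}\right) - 67\right)^{2} = -5714 + \left(\left(3 - 252\right) - 67\right)^{2} = -5714 + \left(-249 - 67\right)^{2} = -5714 + \left(-316\right)^{2} = -5714 + 99856 = 94142$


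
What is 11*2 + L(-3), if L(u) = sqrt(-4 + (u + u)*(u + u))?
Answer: 22 + 4*sqrt(2) ≈ 27.657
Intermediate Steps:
L(u) = sqrt(-4 + 4*u**2) (L(u) = sqrt(-4 + (2*u)*(2*u)) = sqrt(-4 + 4*u**2))
11*2 + L(-3) = 11*2 + 2*sqrt(-1 + (-3)**2) = 22 + 2*sqrt(-1 + 9) = 22 + 2*sqrt(8) = 22 + 2*(2*sqrt(2)) = 22 + 4*sqrt(2)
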